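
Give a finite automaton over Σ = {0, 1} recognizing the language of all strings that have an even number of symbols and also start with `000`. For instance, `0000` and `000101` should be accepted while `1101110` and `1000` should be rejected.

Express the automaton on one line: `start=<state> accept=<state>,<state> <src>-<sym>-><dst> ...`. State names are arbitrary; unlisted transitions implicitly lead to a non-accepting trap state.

Handle the two conditions separately and then intersect. One (2 states) tracks the input length modulo 2; the other (5 states) tracks whether the input so far still matches the prefix `000`. Each combined state is a pair, one component from each; accept when both components accept.
A 7-state machine:
        0   1  
>  S0   S1  S2 
   S1   S3  S4 
   S2   S4  S4 
   S3   S5  S2 
   S4   S2  S2 
   S5   S6  S6 
 * S6   S5  S5 
(> = start, * = accepting)

start=S0 accept=S6 S0-0->S1 S0-1->S2 S1-0->S3 S1-1->S4 S2-0->S4 S2-1->S4 S3-0->S5 S3-1->S2 S4-0->S2 S4-1->S2 S5-0->S6 S5-1->S6 S6-0->S5 S6-1->S5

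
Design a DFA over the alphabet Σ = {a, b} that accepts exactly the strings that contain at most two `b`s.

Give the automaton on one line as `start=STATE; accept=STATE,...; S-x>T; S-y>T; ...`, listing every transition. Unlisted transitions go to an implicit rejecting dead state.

start=S0; accept=S0,S1,S2; S0-a>S0; S0-b>S1; S1-a>S1; S1-b>S2; S2-a>S2; S2-b>S3; S3-a>S3; S3-b>S3

Count `b`s, saturating at 3: states S0 through S2 mean 0 through 2 `b`s seen; S3 means more than 2. Each `b` increments (capped at S3); other symbols loop. Accept from {S0, S1, S2}.
A 4-state machine:
        a   b  
>* S0   S0  S1 
 * S1   S1  S2 
 * S2   S2  S3 
   S3   S3  S3 
(> = start, * = accepting)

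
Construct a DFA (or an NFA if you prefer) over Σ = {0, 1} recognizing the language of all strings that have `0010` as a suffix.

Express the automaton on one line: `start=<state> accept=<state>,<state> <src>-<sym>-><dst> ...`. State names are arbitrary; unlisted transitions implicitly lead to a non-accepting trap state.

Remember how much of `0010` the current input suffix matches. State A means no match yet; B means the last symbol is `0`; C means the last 2 symbols are `00`; D means the last 3 symbols are `001`; E means the last 4 symbols are `0010`. Only E accepts. On a mismatch, fall back to the longest proper suffix that is still a prefix of `0010`.
5 states suffice.
       0  1 
>  A   B  A 
   B   C  A 
   C   C  D 
   D   E  A 
 * E   C  A 
(> = start, * = accepting)

start=A accept=E A-0->B A-1->A B-0->C B-1->A C-0->C C-1->D D-0->E D-1->A E-0->C E-1->A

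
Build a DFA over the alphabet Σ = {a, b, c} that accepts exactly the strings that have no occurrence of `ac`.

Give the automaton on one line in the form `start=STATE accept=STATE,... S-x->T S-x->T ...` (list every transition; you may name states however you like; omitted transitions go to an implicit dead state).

start=s0 accept=s0,s1 s0-a->s1 s0-b->s0 s0-c->s0 s1-a->s1 s1-b->s0 s1-c->s2 s2-a->s2 s2-b->s2 s2-c->s2

This is the complement of 'contains `ac`'. Use the same substring-matching states — s0 through s2 holding how much of `ac` has just been matched — but flip the accepting set: everything except the trap s2 accepts.
With 3 states:
        a   b   c  
>* s0   s1  s0  s0 
 * s1   s1  s0  s2 
   s2   s2  s2  s2 
(> = start, * = accepting)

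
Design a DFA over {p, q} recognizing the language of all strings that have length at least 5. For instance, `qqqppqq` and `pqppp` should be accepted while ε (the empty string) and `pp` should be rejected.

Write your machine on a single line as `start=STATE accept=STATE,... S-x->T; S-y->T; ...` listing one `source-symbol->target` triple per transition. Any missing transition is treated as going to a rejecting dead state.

We only need to distinguish lengths 0, 1, …, 5, and '>5'. Chain s0 → s1 → s2 → s3 → s4 → s5 → s6 on every symbol, with s6 looping. Accepting states: {s5, s6}.
        p   q  
>  s0   s1  s1 
   s1   s2  s2 
   s2   s3  s3 
   s3   s4  s4 
   s4   s5  s5 
 * s5   s6  s6 
 * s6   s6  s6 
(> = start, * = accepting)

start=s0; accept=s5,s6; s0-p->s1; s0-q->s1; s1-p->s2; s1-q->s2; s2-p->s3; s2-q->s3; s3-p->s4; s3-q->s4; s4-p->s5; s4-q->s5; s5-p->s6; s5-q->s6; s6-p->s6; s6-q->s6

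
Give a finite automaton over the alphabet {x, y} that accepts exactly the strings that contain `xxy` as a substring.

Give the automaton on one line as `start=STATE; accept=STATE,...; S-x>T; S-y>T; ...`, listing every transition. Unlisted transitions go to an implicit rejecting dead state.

start=q0; accept=q3; q0-x>q1; q0-y>q0; q1-x>q2; q1-y>q0; q2-x>q2; q2-y>q3; q3-x>q3; q3-y>q3

Track how much of `xxy` has been matched so far: state q0 is no progress, q3 is the absorbing accept state reached once `xxy` has occurred. Intermediate states record partial matches; on a mismatch, fall back to the longest reusable overlap.
With 4 states:
        x   y  
>  q0   q1  q0 
   q1   q2  q0 
   q2   q2  q3 
 * q3   q3  q3 
(> = start, * = accepting)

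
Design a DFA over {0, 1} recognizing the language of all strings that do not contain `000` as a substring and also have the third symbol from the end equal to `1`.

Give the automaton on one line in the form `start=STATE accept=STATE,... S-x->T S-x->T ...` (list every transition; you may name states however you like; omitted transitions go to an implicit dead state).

Run two small machines in parallel and take their product. The first has 4 states tracking partial matches of the forbidden pattern `000`; the second has 15 states tracking the last 3 symbols read. A product state is a pair (one from each), accepting exactly when both do.
With 22 states:
          0    1  
>  q0     q1   q2 
   q1     q3   q4 
   q2     q5   q6 
   q3     q7   q8 
   q4     q9  q10 
   q5    q11  q12 
   q6    q13  q14 
   q7     q7  q15 
   q8     q9  q10 
   q9    q11  q12 
   q10   q13  q14 
 * q11    q7   q8 
 * q12    q9  q10 
 * q13   q11  q12 
 * q14   q13  q14 
   q15   q16  q17 
   q16   q18  q19 
   q17   q20  q21 
   q18    q7  q15 
   q19   q16  q17 
   q20   q18  q19 
   q21   q20  q21 
(> = start, * = accepting)

start=q0 accept=q11,q12,q13,q14 q0-0->q1 q0-1->q2 q1-0->q3 q1-1->q4 q2-0->q5 q2-1->q6 q3-0->q7 q3-1->q8 q4-0->q9 q4-1->q10 q5-0->q11 q5-1->q12 q6-0->q13 q6-1->q14 q7-0->q7 q7-1->q15 q8-0->q9 q8-1->q10 q9-0->q11 q9-1->q12 q10-0->q13 q10-1->q14 q11-0->q7 q11-1->q8 q12-0->q9 q12-1->q10 q13-0->q11 q13-1->q12 q14-0->q13 q14-1->q14 q15-0->q16 q15-1->q17 q16-0->q18 q16-1->q19 q17-0->q20 q17-1->q21 q18-0->q7 q18-1->q15 q19-0->q16 q19-1->q17 q20-0->q18 q20-1->q19 q21-0->q20 q21-1->q21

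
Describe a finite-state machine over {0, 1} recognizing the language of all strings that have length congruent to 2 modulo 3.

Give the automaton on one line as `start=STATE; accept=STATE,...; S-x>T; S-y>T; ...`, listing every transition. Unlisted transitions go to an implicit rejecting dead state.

start=s0; accept=s2; s0-0>s1; s0-1>s1; s1-0>s2; s1-1>s2; s2-0>s0; s2-1>s0

Count input length modulo 3: every symbol advances one step around the cycle s0 → s1 → s2 → s0. Accept at s2.
        0   1  
>  s0   s1  s1 
   s1   s2  s2 
 * s2   s0  s0 
(> = start, * = accepting)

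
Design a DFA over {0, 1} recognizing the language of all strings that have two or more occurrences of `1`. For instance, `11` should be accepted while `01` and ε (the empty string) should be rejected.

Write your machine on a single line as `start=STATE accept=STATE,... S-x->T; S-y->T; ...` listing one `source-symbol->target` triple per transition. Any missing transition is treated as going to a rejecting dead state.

Count `1`s, saturating at 3: states A through C mean 0 through 2 `1`s seen; D means more than 2. Each `1` increments (capped at D); other symbols loop. Accept from {C, D}.
With 4 states:
       0  1 
>  A   A  B 
   B   B  C 
 * C   C  D 
 * D   D  D 
(> = start, * = accepting)

start=A; accept=C,D; A-0->A; A-1->B; B-0->B; B-1->C; C-0->C; C-1->D; D-0->D; D-1->D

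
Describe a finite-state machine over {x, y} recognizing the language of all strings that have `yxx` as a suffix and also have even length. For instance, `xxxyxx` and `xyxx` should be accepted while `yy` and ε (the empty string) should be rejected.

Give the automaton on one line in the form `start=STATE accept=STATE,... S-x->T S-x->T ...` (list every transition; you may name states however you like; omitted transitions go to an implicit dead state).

Run two small machines in parallel and take their product. One (4 states) tracks how much of the suffix `yxx` has currently been matched; the other (2 states) tracks the input length modulo 2. Each combined state is a pair, one component from each; accept when both components accept.
With 8 states:
        x   y  
>  q0   q1  q2 
   q1   q0  q3 
   q2   q4  q3 
   q3   q5  q2 
   q4   q6  q2 
   q5   q7  q3 
   q6   q0  q3 
 * q7   q1  q2 
(> = start, * = accepting)

start=q0 accept=q7 q0-x->q1 q0-y->q2 q1-x->q0 q1-y->q3 q2-x->q4 q2-y->q3 q3-x->q5 q3-y->q2 q4-x->q6 q4-y->q2 q5-x->q7 q5-y->q3 q6-x->q0 q6-y->q3 q7-x->q1 q7-y->q2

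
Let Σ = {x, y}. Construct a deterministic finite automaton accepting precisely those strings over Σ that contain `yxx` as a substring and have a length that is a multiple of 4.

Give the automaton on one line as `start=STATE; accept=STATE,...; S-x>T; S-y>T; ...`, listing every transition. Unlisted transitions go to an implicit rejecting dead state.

start=S0; accept=S12; S0-x>S1; S0-y>S2; S1-x>S3; S1-y>S4; S2-x>S5; S2-y>S4; S3-x>S6; S3-y>S7; S4-x>S8; S4-y>S7; S5-x>S9; S5-y>S7; S6-x>S0; S6-y>S10; S7-x>S11; S7-y>S10; S8-x>S12; S8-y>S10; S9-x>S12; S9-y>S12; S10-x>S13; S10-y>S2; S11-x>S14; S11-y>S2; S12-x>S14; S12-y>S14; S13-x>S15; S13-y>S4; S14-x>S15; S14-y>S15; S15-x>S9; S15-y>S9

Run two small machines in parallel and take their product. The first has 4 states tracking whether and how much of `yxx` has been seen; the second has 4 states tracking the input length modulo 4. A product state is a pair (one from each), accepting exactly when both do.
16 states suffice.
          x    y  
>  S0     S1   S2 
   S1     S3   S4 
   S2     S5   S4 
   S3     S6   S7 
   S4     S8   S7 
   S5     S9   S7 
   S6     S0  S10 
   S7    S11  S10 
   S8    S12  S10 
   S9    S12  S12 
   S10   S13   S2 
   S11   S14   S2 
 * S12   S14  S14 
   S13   S15   S4 
   S14   S15  S15 
   S15    S9   S9 
(> = start, * = accepting)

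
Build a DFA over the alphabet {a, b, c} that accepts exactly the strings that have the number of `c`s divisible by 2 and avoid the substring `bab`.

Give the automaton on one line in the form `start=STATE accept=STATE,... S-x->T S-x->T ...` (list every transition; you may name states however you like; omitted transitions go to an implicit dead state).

Build one automaton per condition and run them in lockstep. The first has 2 states tracking the count of `c`s modulo 2; the second has 4 states tracking partial matches of the forbidden pattern `bab`. A product state is a pair (one from each), accepting exactly when both do. Minimizing collapses redundant product states.
With 7 states:
        a   b   c  
>* S0   S0  S1  S2 
 * S1   S3  S1  S2 
   S2   S2  S4  S0 
 * S3   S0  S5  S2 
   S4   S6  S4  S0 
   S5   S5  S5  S5 
   S6   S2  S5  S0 
(> = start, * = accepting)

start=S0 accept=S0,S1,S3 S0-a->S0 S0-b->S1 S0-c->S2 S1-a->S3 S1-b->S1 S1-c->S2 S2-a->S2 S2-b->S4 S2-c->S0 S3-a->S0 S3-b->S5 S3-c->S2 S4-a->S6 S4-b->S4 S4-c->S0 S5-a->S5 S5-b->S5 S5-c->S5 S6-a->S2 S6-b->S5 S6-c->S0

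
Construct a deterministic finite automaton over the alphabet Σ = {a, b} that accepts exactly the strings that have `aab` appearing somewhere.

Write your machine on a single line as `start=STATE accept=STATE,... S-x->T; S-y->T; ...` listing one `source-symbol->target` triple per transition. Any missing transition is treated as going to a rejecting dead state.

States q0..q2 record the length of the longest prefix of `aab` that matches the current input suffix. Reaching q3 means `aab` has been seen, and we stay there forever. Accept from q3.
A 4-state machine:
        a   b  
>  q0   q1  q0 
   q1   q2  q0 
   q2   q2  q3 
 * q3   q3  q3 
(> = start, * = accepting)

start=q0; accept=q3; q0-a->q1; q0-b->q0; q1-a->q2; q1-b->q0; q2-a->q2; q2-b->q3; q3-a->q3; q3-b->q3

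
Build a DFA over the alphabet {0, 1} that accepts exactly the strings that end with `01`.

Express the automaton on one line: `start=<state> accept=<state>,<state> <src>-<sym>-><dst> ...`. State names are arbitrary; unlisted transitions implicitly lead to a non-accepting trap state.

start=A accept=C A-0->B A-1->A B-0->B B-1->C C-0->B C-1->A

Let each state record the length of the longest suffix of the input read so far that is also a prefix of `01`. B means the last symbol is `0`; C means the last 2 symbols are `01`. Accept only at C, where the string currently ends in `01`.
3 states suffice.
       0  1 
>  A   B  A 
   B   B  C 
 * C   B  A 
(> = start, * = accepting)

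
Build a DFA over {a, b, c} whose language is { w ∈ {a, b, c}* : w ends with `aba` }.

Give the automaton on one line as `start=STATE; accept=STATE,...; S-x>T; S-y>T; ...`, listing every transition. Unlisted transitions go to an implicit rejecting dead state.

start=s0; accept=s3; s0-a>s1; s0-b>s0; s0-c>s0; s1-a>s1; s1-b>s2; s1-c>s0; s2-a>s3; s2-b>s0; s2-c>s0; s3-a>s1; s3-b>s2; s3-c>s0

Remember how much of `aba` the current input suffix matches. State s0 means no match yet; s1 means the last symbol is `a`; s2 means the last 2 symbols are `ab`; s3 means the last 3 symbols are `aba`. Only s3 accepts. On a mismatch, fall back to the longest proper suffix that is still a prefix of `aba`.
        a   b   c  
>  s0   s1  s0  s0 
   s1   s1  s2  s0 
   s2   s3  s0  s0 
 * s3   s1  s2  s0 
(> = start, * = accepting)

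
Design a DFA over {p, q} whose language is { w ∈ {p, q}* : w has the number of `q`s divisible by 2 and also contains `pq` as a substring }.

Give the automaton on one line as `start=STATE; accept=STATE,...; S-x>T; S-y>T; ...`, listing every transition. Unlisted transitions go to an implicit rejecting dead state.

Run two small machines in parallel and take their product. The first has 2 states tracking the count of `q`s modulo 2; the second has 3 states tracking whether and how much of `pq` has been seen. A product state is a pair (one from each), accepting exactly when both do.
A 6-state machine:
        p   q  
>  s0   s1  s2 
   s1   s1  s3 
   s2   s4  s0 
   s3   s3  s5 
   s4   s4  s5 
 * s5   s5  s3 
(> = start, * = accepting)

start=s0; accept=s5; s0-p>s1; s0-q>s2; s1-p>s1; s1-q>s3; s2-p>s4; s2-q>s0; s3-p>s3; s3-q>s5; s4-p>s4; s4-q>s5; s5-p>s5; s5-q>s3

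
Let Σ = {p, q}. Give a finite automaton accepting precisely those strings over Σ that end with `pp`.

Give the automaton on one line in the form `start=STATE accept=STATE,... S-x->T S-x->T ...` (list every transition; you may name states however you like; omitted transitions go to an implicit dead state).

Let each state record the length of the longest suffix of the input read so far that is also a prefix of `pp`. s1 means the last symbol is `p`; s2 means the last 2 symbols are `pp`. Accept only at s2, where the string currently ends in `pp`.
A 3-state machine:
        p   q  
>  s0   s1  s0 
   s1   s2  s0 
 * s2   s2  s0 
(> = start, * = accepting)

start=s0 accept=s2 s0-p->s1 s0-q->s0 s1-p->s2 s1-q->s0 s2-p->s2 s2-q->s0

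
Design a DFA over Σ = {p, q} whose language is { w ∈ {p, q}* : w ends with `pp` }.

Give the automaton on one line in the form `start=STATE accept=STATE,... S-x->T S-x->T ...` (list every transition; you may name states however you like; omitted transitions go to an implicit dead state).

Remember how much of `pp` the current input suffix matches. State s0 means no match yet; s1 means the last symbol is `p`; s2 means the last 2 symbols are `pp`. Only s2 accepts. On a mismatch, fall back to the longest proper suffix that is still a prefix of `pp`.
A 3-state machine:
        p   q  
>  s0   s1  s0 
   s1   s2  s0 
 * s2   s2  s0 
(> = start, * = accepting)

start=s0 accept=s2 s0-p->s1 s0-q->s0 s1-p->s2 s1-q->s0 s2-p->s2 s2-q->s0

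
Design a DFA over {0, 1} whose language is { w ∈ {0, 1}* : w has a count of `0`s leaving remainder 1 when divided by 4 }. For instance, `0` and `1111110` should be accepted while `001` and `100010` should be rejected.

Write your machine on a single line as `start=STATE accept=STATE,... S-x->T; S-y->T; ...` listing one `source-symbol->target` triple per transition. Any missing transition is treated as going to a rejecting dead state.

start=s0; accept=s1; s0-0->s1; s0-1->s0; s1-0->s2; s1-1->s1; s2-0->s3; s2-1->s2; s3-0->s0; s3-1->s3

The only thing that matters is how many `0`s have appeared, reduced mod 4. Use one state per residue: s0 for 0, …, s3 for 3. Reading `0` moves to the next residue; anything else stays put. s1 is accepting.
A 4-state machine:
        0   1  
>  s0   s1  s0 
 * s1   s2  s1 
   s2   s3  s2 
   s3   s0  s3 
(> = start, * = accepting)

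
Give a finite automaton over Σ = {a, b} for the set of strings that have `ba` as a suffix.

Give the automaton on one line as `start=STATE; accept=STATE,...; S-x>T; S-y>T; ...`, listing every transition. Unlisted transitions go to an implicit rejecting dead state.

Let each state record the length of the longest suffix of the input read so far that is also a prefix of `ba`. q1 means the last symbol is `b`; q2 means the last 2 symbols are `ba`. Accept only at q2, where the string currently ends in `ba`.
With 3 states:
        a   b  
>  q0   q0  q1 
   q1   q2  q1 
 * q2   q0  q1 
(> = start, * = accepting)

start=q0; accept=q2; q0-a>q0; q0-b>q1; q1-a>q2; q1-b>q1; q2-a>q0; q2-b>q1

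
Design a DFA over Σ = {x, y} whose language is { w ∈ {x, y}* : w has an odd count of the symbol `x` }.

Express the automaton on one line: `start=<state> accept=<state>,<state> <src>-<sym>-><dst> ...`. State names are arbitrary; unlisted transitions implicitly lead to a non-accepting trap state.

The only thing that matters is how many `x`s have appeared, reduced mod 2. Use one state per residue: s0 for 0, …, s1 for 1. Reading `x` moves to the next residue; anything else stays put. s1 is accepting.
        x   y  
>  s0   s1  s0 
 * s1   s0  s1 
(> = start, * = accepting)

start=s0 accept=s1 s0-x->s1 s0-y->s0 s1-x->s0 s1-y->s1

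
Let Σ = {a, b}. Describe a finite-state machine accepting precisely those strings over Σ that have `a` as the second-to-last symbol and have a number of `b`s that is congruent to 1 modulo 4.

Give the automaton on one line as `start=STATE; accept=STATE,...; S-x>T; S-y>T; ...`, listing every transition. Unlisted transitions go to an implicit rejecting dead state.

start=q0; accept=q4,q7; q0-a>q1; q0-b>q2; q1-a>q3; q1-b>q4; q2-a>q5; q2-b>q6; q3-a>q3; q3-b>q4; q4-a>q5; q4-b>q6; q5-a>q7; q5-b>q8; q6-a>q9; q6-b>q10; q7-a>q7; q7-b>q8; q8-a>q9; q8-b>q10; q9-a>q11; q9-b>q12; q10-a>q13; q10-b>q14; q11-a>q11; q11-b>q12; q12-a>q13; q12-b>q14; q13-a>q15; q13-b>q16; q14-a>q17; q14-b>q18; q15-a>q15; q15-b>q16; q16-a>q17; q16-b>q18; q17-a>q3; q17-b>q4; q18-a>q5; q18-b>q6

Run two small machines in parallel and take their product. One (7 states) tracks the last 2 symbols read; the other (4 states) tracks the count of `b`s modulo 4. Each combined state is a pair, one component from each; accept when both components accept.
A 19-state machine:
          a    b  
>  q0     q1   q2 
   q1     q3   q4 
   q2     q5   q6 
   q3     q3   q4 
 * q4     q5   q6 
   q5     q7   q8 
   q6     q9  q10 
 * q7     q7   q8 
   q8     q9  q10 
   q9    q11  q12 
   q10   q13  q14 
   q11   q11  q12 
   q12   q13  q14 
   q13   q15  q16 
   q14   q17  q18 
   q15   q15  q16 
   q16   q17  q18 
   q17    q3   q4 
   q18    q5   q6 
(> = start, * = accepting)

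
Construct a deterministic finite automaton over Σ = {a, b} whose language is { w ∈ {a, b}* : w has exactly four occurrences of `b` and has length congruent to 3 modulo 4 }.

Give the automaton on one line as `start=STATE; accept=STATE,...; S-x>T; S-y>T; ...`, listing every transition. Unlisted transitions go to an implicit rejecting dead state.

start=S0; accept=S20; S0-a>S1; S0-b>S2; S1-a>S3; S1-b>S4; S2-a>S4; S2-b>S5; S3-a>S6; S3-b>S7; S4-a>S7; S4-b>S8; S5-a>S8; S5-b>S9; S6-a>S0; S6-b>S10; S7-a>S10; S7-b>S11; S8-a>S11; S8-b>S12; S9-a>S12; S9-b>S13; S10-a>S2; S10-b>S14; S11-a>S14; S11-b>S15; S12-a>S15; S12-b>S16; S13-a>S16; S13-b>S17; S14-a>S5; S14-b>S18; S15-a>S18; S15-b>S19; S16-a>S19; S16-b>S17; S17-a>S17; S17-b>S17; S18-a>S9; S18-b>S20; S19-a>S20; S19-b>S17; S20-a>S13; S20-b>S17

Handle the two conditions separately and then intersect. The first has 6 states tracking the count of `b`s, saturating at 5; the second has 4 states tracking the input length modulo 4. A product state is a pair (one from each), accepting exactly when both do. After merging equivalent states the machine shrinks.
With 21 states:
          a    b  
>  S0     S1   S2 
   S1     S3   S4 
   S2     S4   S5 
   S3     S6   S7 
   S4     S7   S8 
   S5     S8   S9 
   S6     S0  S10 
   S7    S10  S11 
   S8    S11  S12 
   S9    S12  S13 
   S10    S2  S14 
   S11   S14  S15 
   S12   S15  S16 
   S13   S16  S17 
   S14    S5  S18 
   S15   S18  S19 
   S16   S19  S17 
   S17   S17  S17 
   S18    S9  S20 
   S19   S20  S17 
 * S20   S13  S17 
(> = start, * = accepting)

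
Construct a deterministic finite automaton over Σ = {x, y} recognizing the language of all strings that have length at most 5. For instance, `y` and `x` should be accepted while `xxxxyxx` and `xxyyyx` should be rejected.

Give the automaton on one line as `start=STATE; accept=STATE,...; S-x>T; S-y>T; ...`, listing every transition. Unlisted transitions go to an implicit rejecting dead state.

We only need to distinguish lengths 0, 1, …, 5, and '>5'. Chain q0 → q1 → q2 → q3 → q4 → q5 → q6 on every symbol, with q6 looping. Accepting states: {q0, q1, q2, q3, q4, q5}.
With 7 states:
        x   y  
>* q0   q1  q1 
 * q1   q2  q2 
 * q2   q3  q3 
 * q3   q4  q4 
 * q4   q5  q5 
 * q5   q6  q6 
   q6   q6  q6 
(> = start, * = accepting)

start=q0; accept=q0,q1,q2,q3,q4,q5; q0-x>q1; q0-y>q1; q1-x>q2; q1-y>q2; q2-x>q3; q2-y>q3; q3-x>q4; q3-y>q4; q4-x>q5; q4-y>q5; q5-x>q6; q5-y>q6; q6-x>q6; q6-y>q6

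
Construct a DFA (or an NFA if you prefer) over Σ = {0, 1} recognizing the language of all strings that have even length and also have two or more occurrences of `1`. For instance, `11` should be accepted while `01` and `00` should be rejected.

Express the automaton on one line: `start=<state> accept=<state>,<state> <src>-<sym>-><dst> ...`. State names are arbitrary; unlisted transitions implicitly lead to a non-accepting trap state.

start=q0 accept=q4 q0-0->q1 q0-1->q2 q1-0->q0 q1-1->q3 q2-0->q3 q2-1->q4 q3-0->q2 q3-1->q5 q4-0->q5 q4-1->q5 q5-0->q4 q5-1->q4

Build one automaton per condition and run them in lockstep. One (2 states) tracks the input length modulo 2; the other (4 states) tracks the count of `1`s, saturating at 3. Each combined state is a pair, one component from each; accept when both components accept. Minimizing collapses redundant product states.
        0   1  
>  q0   q1  q2 
   q1   q0  q3 
   q2   q3  q4 
   q3   q2  q5 
 * q4   q5  q5 
   q5   q4  q4 
(> = start, * = accepting)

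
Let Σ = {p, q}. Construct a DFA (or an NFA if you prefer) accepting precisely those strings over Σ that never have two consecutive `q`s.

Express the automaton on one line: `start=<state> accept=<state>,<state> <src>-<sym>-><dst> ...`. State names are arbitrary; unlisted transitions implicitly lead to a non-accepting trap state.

Track partial matches of the forbidden pattern `qq`. State C is a dead state reached once `qq` has occurred; every other state accepts. A means no part of `qq` is currently matched.
A 3-state machine:
       p  q 
>* A   A  B 
 * B   A  C 
   C   C  C 
(> = start, * = accepting)

start=A accept=A,B A-p->A A-q->B B-p->A B-q->C C-p->C C-q->C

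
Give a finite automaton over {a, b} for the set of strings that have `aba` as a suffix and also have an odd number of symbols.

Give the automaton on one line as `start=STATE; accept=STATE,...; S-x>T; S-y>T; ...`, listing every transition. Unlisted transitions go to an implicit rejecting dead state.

start=S0; accept=S6; S0-a>S1; S0-b>S2; S1-a>S3; S1-b>S4; S2-a>S3; S2-b>S0; S3-a>S1; S3-b>S5; S4-a>S6; S4-b>S2; S5-a>S7; S5-b>S0; S6-a>S3; S6-b>S4; S7-a>S1; S7-b>S5

Run two small machines in parallel and take their product. The first has 4 states tracking how much of the suffix `aba` has currently been matched; the second has 2 states tracking the input length modulo 2. A product state is a pair (one from each), accepting exactly when both do.
        a   b  
>  S0   S1  S2 
   S1   S3  S4 
   S2   S3  S0 
   S3   S1  S5 
   S4   S6  S2 
   S5   S7  S0 
 * S6   S3  S4 
   S7   S1  S5 
(> = start, * = accepting)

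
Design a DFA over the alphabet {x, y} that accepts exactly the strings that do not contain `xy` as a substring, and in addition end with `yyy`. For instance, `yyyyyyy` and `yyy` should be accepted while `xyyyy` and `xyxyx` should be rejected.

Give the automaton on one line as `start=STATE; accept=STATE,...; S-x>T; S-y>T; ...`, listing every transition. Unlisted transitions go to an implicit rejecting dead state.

Build one automaton per condition and run them in lockstep. The first has 3 states tracking partial matches of the forbidden pattern `xy`; the second has 4 states tracking how much of the suffix `yyy` has currently been matched. A product state is a pair (one from each), accepting exactly when both do.
        x   y  
>  s0   s1  s2 
   s1   s1  s3 
   s2   s1  s4 
   s3   s5  s6 
   s4   s1  s7 
   s5   s5  s3 
   s6   s5  s8 
 * s7   s1  s7 
   s8   s5  s8 
(> = start, * = accepting)

start=s0; accept=s7; s0-x>s1; s0-y>s2; s1-x>s1; s1-y>s3; s2-x>s1; s2-y>s4; s3-x>s5; s3-y>s6; s4-x>s1; s4-y>s7; s5-x>s5; s5-y>s3; s6-x>s5; s6-y>s8; s7-x>s1; s7-y>s7; s8-x>s5; s8-y>s8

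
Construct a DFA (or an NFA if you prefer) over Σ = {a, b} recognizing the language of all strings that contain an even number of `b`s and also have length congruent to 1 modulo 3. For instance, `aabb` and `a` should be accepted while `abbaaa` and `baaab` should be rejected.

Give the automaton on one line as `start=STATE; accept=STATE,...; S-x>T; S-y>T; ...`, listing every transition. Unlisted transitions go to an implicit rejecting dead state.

Build one automaton per condition and run them in lockstep. One (2 states) tracks the count of `b`s modulo 2; the other (3 states) tracks the input length modulo 3. Each combined state is a pair, one component from each; accept when both components accept.
With 6 states:
        a   b  
>  q0   q1  q2 
 * q1   q3  q4 
   q2   q4  q3 
   q3   q0  q5 
   q4   q5  q0 
   q5   q2  q1 
(> = start, * = accepting)

start=q0; accept=q1; q0-a>q1; q0-b>q2; q1-a>q3; q1-b>q4; q2-a>q4; q2-b>q3; q3-a>q0; q3-b>q5; q4-a>q5; q4-b>q0; q5-a>q2; q5-b>q1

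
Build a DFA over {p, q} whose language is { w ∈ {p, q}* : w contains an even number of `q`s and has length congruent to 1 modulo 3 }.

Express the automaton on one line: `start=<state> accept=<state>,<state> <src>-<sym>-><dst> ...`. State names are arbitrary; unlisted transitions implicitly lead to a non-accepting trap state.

Run two small machines in parallel and take their product. One (2 states) tracks the count of `q`s modulo 2; the other (3 states) tracks the input length modulo 3. Each combined state is a pair, one component from each; accept when both components accept.
With 6 states:
        p   q  
>  s0   s1  s2 
 * s1   s3  s4 
   s2   s4  s3 
   s3   s0  s5 
   s4   s5  s0 
   s5   s2  s1 
(> = start, * = accepting)

start=s0 accept=s1 s0-p->s1 s0-q->s2 s1-p->s3 s1-q->s4 s2-p->s4 s2-q->s3 s3-p->s0 s3-q->s5 s4-p->s5 s4-q->s0 s5-p->s2 s5-q->s1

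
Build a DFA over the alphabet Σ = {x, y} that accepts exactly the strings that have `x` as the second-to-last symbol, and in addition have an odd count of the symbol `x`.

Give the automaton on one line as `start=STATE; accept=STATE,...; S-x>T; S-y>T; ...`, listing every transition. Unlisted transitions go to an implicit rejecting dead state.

Run two small machines in parallel and take their product. The first has 7 states tracking the last 2 symbols read; the second has 2 states tracking the count of `x`s modulo 2. A product state is a pair (one from each), accepting exactly when both do.
An 11-state machine:
          x    y  
>  S0     S1   S2 
   S1     S3   S4 
   S2     S5   S6 
   S3     S7   S8 
 * S4     S9  S10 
   S5     S3   S4 
   S6     S5   S6 
 * S7     S3   S4 
   S8     S5   S6 
   S9     S7   S8 
   S10    S9  S10 
(> = start, * = accepting)

start=S0; accept=S4,S7; S0-x>S1; S0-y>S2; S1-x>S3; S1-y>S4; S2-x>S5; S2-y>S6; S3-x>S7; S3-y>S8; S4-x>S9; S4-y>S10; S5-x>S3; S5-y>S4; S6-x>S5; S6-y>S6; S7-x>S3; S7-y>S4; S8-x>S5; S8-y>S6; S9-x>S7; S9-y>S8; S10-x>S9; S10-y>S10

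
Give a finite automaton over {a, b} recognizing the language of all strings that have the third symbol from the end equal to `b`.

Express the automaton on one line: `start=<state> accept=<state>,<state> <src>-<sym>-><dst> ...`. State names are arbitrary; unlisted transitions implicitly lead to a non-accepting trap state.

Because acceptance depends on a position counted from the end, the machine has to buffer the most recent 3 symbols. Make each state the string of the last up-to-3 symbols read; on input `x` shift the window left and append `x`. Accept when the buffered window has length 3 and begins with `b`.
A 15-state machine:
          a    b  
>  q0     q1   q2 
   q1     q3   q4 
   q2     q5   q6 
   q3     q7   q8 
   q4     q9  q10 
   q5    q11  q12 
   q6    q13  q14 
   q7     q7   q8 
   q8     q9  q10 
   q9    q11  q12 
   q10   q13  q14 
 * q11    q7   q8 
 * q12    q9  q10 
 * q13   q11  q12 
 * q14   q13  q14 
(> = start, * = accepting)

start=q0 accept=q11,q12,q13,q14 q0-a->q1 q0-b->q2 q1-a->q3 q1-b->q4 q2-a->q5 q2-b->q6 q3-a->q7 q3-b->q8 q4-a->q9 q4-b->q10 q5-a->q11 q5-b->q12 q6-a->q13 q6-b->q14 q7-a->q7 q7-b->q8 q8-a->q9 q8-b->q10 q9-a->q11 q9-b->q12 q10-a->q13 q10-b->q14 q11-a->q7 q11-b->q8 q12-a->q9 q12-b->q10 q13-a->q11 q13-b->q12 q14-a->q13 q14-b->q14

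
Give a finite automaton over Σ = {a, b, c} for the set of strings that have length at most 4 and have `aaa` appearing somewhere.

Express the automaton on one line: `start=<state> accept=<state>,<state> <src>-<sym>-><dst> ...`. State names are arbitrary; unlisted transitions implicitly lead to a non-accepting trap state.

start=q0 accept=q6,q10 q0-a->q1 q0-b->q2 q0-c->q2 q1-a->q3 q1-b->q4 q1-c->q4 q2-a->q5 q2-b->q4 q2-c->q4 q3-a->q6 q3-b->q7 q3-c->q7 q4-a->q8 q4-b->q7 q4-c->q7 q5-a->q9 q5-b->q7 q5-c->q7 q6-a->q10 q6-b->q10 q6-c->q10 q7-a->q11 q7-b->q12 q7-c->q12 q8-a->q13 q8-b->q12 q8-c->q12 q9-a->q10 q9-b->q12 q9-c->q12 q10-a->q14 q10-b->q14 q10-c->q14 q11-a->q15 q11-b->q16 q11-c->q16 q12-a->q17 q12-b->q16 q12-c->q16 q13-a->q14 q13-b->q16 q13-c->q16 q14-a->q14 q14-b->q14 q14-c->q14 q15-a->q14 q15-b->q16 q15-c->q16 q16-a->q17 q16-b->q16 q16-c->q16 q17-a->q15 q17-b->q16 q17-c->q16

Build one automaton per condition and run them in lockstep. One (6 states) tracks the input length, saturating at 5; the other (4 states) tracks whether and how much of `aaa` has been seen. Each combined state is a pair, one component from each; accept when both components accept.
18 states suffice.
          a    b    c  
>  q0     q1   q2   q2 
   q1     q3   q4   q4 
   q2     q5   q4   q4 
   q3     q6   q7   q7 
   q4     q8   q7   q7 
   q5     q9   q7   q7 
 * q6    q10  q10  q10 
   q7    q11  q12  q12 
   q8    q13  q12  q12 
   q9    q10  q12  q12 
 * q10   q14  q14  q14 
   q11   q15  q16  q16 
   q12   q17  q16  q16 
   q13   q14  q16  q16 
   q14   q14  q14  q14 
   q15   q14  q16  q16 
   q16   q17  q16  q16 
   q17   q15  q16  q16 
(> = start, * = accepting)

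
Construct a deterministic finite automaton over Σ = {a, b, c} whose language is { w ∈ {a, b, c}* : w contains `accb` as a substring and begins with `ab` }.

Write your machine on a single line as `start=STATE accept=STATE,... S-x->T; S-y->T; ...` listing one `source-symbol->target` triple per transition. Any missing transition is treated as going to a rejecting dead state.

Run two small machines in parallel and take their product. One (5 states) tracks whether and how much of `accb` has been seen; the other (4 states) tracks whether the input so far still matches the prefix `ab`. Each combined state is a pair, one component from each; accept when both components accept. After merging equivalent states the machine shrinks.
With 8 states:
        a   b   c  
>  q0   q1  q2  q2 
   q1   q2  q3  q2 
   q2   q2  q2  q2 
   q3   q4  q3  q3 
   q4   q4  q3  q5 
   q5   q4  q3  q6 
   q6   q4  q7  q3 
 * q7   q7  q7  q7 
(> = start, * = accepting)

start=q0; accept=q7; q0-a->q1; q0-b->q2; q0-c->q2; q1-a->q2; q1-b->q3; q1-c->q2; q2-a->q2; q2-b->q2; q2-c->q2; q3-a->q4; q3-b->q3; q3-c->q3; q4-a->q4; q4-b->q3; q4-c->q5; q5-a->q4; q5-b->q3; q5-c->q6; q6-a->q4; q6-b->q7; q6-c->q3; q7-a->q7; q7-b->q7; q7-c->q7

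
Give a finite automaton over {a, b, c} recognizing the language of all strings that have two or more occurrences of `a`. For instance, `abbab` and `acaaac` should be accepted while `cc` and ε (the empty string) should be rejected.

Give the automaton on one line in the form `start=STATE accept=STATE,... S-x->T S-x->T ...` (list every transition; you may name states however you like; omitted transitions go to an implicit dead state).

start=s0 accept=s2,s3 s0-a->s1 s0-b->s0 s0-c->s0 s1-a->s2 s1-b->s1 s1-c->s1 s2-a->s3 s2-b->s2 s2-c->s2 s3-a->s3 s3-b->s3 s3-c->s3

Only the number of `a`s matters, and only up to 3. Make a chain s0 → s1 → s2 → s3 advanced by each `a` (with s3 absorbing); every other symbol self-loops. The accepting set is {s2, s3}.
        a   b   c  
>  s0   s1  s0  s0 
   s1   s2  s1  s1 
 * s2   s3  s2  s2 
 * s3   s3  s3  s3 
(> = start, * = accepting)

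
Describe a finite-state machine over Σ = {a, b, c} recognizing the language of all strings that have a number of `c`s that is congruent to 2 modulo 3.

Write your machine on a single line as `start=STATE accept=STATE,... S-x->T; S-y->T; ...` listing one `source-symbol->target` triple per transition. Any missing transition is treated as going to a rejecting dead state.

Keep the running count of `c`s modulo 3: each `c` advances along the cycle q0 → q1 → q2 → q0 while other symbols loop. Accept at q2.
        a   b   c  
>  q0   q0  q0  q1 
   q1   q1  q1  q2 
 * q2   q2  q2  q0 
(> = start, * = accepting)

start=q0; accept=q2; q0-a->q0; q0-b->q0; q0-c->q1; q1-a->q1; q1-b->q1; q1-c->q2; q2-a->q2; q2-b->q2; q2-c->q0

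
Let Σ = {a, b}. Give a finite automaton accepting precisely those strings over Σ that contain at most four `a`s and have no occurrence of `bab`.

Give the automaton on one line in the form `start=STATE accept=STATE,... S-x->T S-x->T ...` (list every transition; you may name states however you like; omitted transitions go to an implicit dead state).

Handle the two conditions separately and then intersect. One (6 states) tracks the count of `a`s, saturating at 5; the other (4 states) tracks partial matches of the forbidden pattern `bab`. Each combined state is a pair, one component from each; accept when both components accept. After merging equivalent states the machine shrinks.
A 14-state machine:
          a    b  
>* q0     q1   q2 
 * q1     q3   q4 
 * q2     q5   q2 
 * q3     q6   q7 
 * q4     q8   q4 
 * q5     q3   q9 
 * q6    q10  q11 
 * q7    q12   q7 
 * q8     q6   q9 
   q9     q9   q9 
 * q10    q9  q10 
 * q11   q13  q11 
 * q12   q10   q9 
 * q13    q9   q9 
(> = start, * = accepting)

start=q0 accept=q0,q1,q2,q3,q4,q5,q6,q7,q8,q10,q11,q12,q13 q0-a->q1 q0-b->q2 q1-a->q3 q1-b->q4 q2-a->q5 q2-b->q2 q3-a->q6 q3-b->q7 q4-a->q8 q4-b->q4 q5-a->q3 q5-b->q9 q6-a->q10 q6-b->q11 q7-a->q12 q7-b->q7 q8-a->q6 q8-b->q9 q9-a->q9 q9-b->q9 q10-a->q9 q10-b->q10 q11-a->q13 q11-b->q11 q12-a->q10 q12-b->q9 q13-a->q9 q13-b->q9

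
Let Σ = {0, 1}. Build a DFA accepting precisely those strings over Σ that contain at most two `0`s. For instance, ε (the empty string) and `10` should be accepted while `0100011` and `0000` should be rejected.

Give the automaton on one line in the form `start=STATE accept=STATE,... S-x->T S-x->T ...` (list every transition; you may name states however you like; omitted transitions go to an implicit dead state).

Only the number of `0`s matters, and only up to 3. Make a chain S0 → S1 → S2 → S3 advanced by each `0` (with S3 absorbing); every other symbol self-loops. The accepting set is {S0, S1, S2}.
        0   1  
>* S0   S1  S0 
 * S1   S2  S1 
 * S2   S3  S2 
   S3   S3  S3 
(> = start, * = accepting)

start=S0 accept=S0,S1,S2 S0-0->S1 S0-1->S0 S1-0->S2 S1-1->S1 S2-0->S3 S2-1->S2 S3-0->S3 S3-1->S3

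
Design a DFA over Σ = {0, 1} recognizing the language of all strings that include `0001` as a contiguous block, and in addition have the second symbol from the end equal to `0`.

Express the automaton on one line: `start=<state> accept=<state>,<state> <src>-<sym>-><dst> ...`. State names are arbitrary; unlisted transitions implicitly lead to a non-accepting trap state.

Handle the two conditions separately and then intersect. The first has 5 states tracking whether and how much of `0001` has been seen; the second has 7 states tracking the last 2 symbols read. A product state is a pair (one from each), accepting exactly when both do.
12 states suffice.
          0    1  
>  S0     S1   S2 
   S1     S3   S4 
   S2     S5   S6 
   S3     S7   S4 
   S4     S5   S6 
   S5     S3   S4 
   S6     S5   S6 
   S7     S7   S8 
 * S8     S9  S10 
   S9    S11   S8 
   S10    S9  S10 
 * S11   S11   S8 
(> = start, * = accepting)

start=S0 accept=S8,S11 S0-0->S1 S0-1->S2 S1-0->S3 S1-1->S4 S2-0->S5 S2-1->S6 S3-0->S7 S3-1->S4 S4-0->S5 S4-1->S6 S5-0->S3 S5-1->S4 S6-0->S5 S6-1->S6 S7-0->S7 S7-1->S8 S8-0->S9 S8-1->S10 S9-0->S11 S9-1->S8 S10-0->S9 S10-1->S10 S11-0->S11 S11-1->S8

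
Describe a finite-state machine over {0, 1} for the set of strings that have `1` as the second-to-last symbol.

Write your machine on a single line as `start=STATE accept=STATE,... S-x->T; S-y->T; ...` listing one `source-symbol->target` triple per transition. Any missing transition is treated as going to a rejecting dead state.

start=S0; accept=S5,S6; S0-0->S1; S0-1->S2; S1-0->S3; S1-1->S4; S2-0->S5; S2-1->S6; S3-0->S3; S3-1->S4; S4-0->S5; S4-1->S6; S5-0->S3; S5-1->S4; S6-0->S5; S6-1->S6

A DFA must remember the last 2 symbols (since which symbol is second-to-last isn't known until the input ends). Use one state per possible window of the last ≤2 symbols; accept from those whose window starts with `1`.
With 7 states:
        0   1  
>  S0   S1  S2 
   S1   S3  S4 
   S2   S5  S6 
   S3   S3  S4 
   S4   S5  S6 
 * S5   S3  S4 
 * S6   S5  S6 
(> = start, * = accepting)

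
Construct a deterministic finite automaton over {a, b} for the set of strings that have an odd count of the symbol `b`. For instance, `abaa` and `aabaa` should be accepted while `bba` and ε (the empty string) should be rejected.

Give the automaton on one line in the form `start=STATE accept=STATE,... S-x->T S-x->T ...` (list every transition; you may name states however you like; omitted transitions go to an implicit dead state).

The only thing that matters is how many `b`s have appeared, reduced mod 2. Use one state per residue: S0 for 0, …, S1 for 1. Reading `b` moves to the next residue; anything else stays put. S1 is accepting.
        a   b  
>  S0   S0  S1 
 * S1   S1  S0 
(> = start, * = accepting)

start=S0 accept=S1 S0-a->S0 S0-b->S1 S1-a->S1 S1-b->S0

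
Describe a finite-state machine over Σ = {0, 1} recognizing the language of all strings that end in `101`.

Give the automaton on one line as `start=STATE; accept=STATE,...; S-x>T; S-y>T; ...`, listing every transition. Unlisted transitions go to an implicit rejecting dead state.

start=q0; accept=q3; q0-0>q0; q0-1>q1; q1-0>q2; q1-1>q1; q2-0>q0; q2-1>q3; q3-0>q2; q3-1>q1

Let each state record the length of the longest suffix of the input read so far that is also a prefix of `101`. q1 means the last symbol is `1`; q2 means the last 2 symbols are `10`; q3 means the last 3 symbols are `101`. Accept only at q3, where the string currently ends in `101`.
With 4 states:
        0   1  
>  q0   q0  q1 
   q1   q2  q1 
   q2   q0  q3 
 * q3   q2  q1 
(> = start, * = accepting)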